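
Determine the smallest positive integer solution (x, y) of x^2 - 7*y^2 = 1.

First expand sqrt(7) as a continued fraction. With x_i = (sqrt(7) + m_i)/d_i and (m_0, d_0) = (0, 1): a_0 = floor(sqrt(7)) = 2, since 2^2 = 4 <= 7 < 9 = 3^2.
Iterate m_{i+1} = d_i*a_i - m_i, d_{i+1} = (7 - m_{i+1}^2)/d_i, a_{i+1} = floor((a_0 + m_{i+1})/d_{i+1}):
  m_1 = 1*2 - 0 = 2, d_1 = (7 - 2^2)/1 = 3/1 = 3, a_1 = floor((2 + 2)/3) = 1.
  m_2 = 3*1 - 2 = 1, d_2 = (7 - 1^2)/3 = 6/3 = 2, a_2 = floor((2 + 1)/2) = 1.
  m_3 = 2*1 - 1 = 1, d_3 = (7 - 1^2)/2 = 6/2 = 3, a_3 = floor((2 + 1)/3) = 1.
  m_4 = 3*1 - 1 = 2, d_4 = (7 - 2^2)/3 = 3/3 = 1, a_4 = floor((2 + 2)/1) = 4.
  m_5 = 1*4 - 2 = 2, d_5 = (7 - 2^2)/1 = 3/1 = 3: (m_5, d_5) = (m_1, d_1) = (2, 3), so from here the quotients repeat a_1, ..., a_4; the period length is 4.
So sqrt(7) = [2; (1, 1, 1, 4)] with period length k = 4.
k is even, so the fundamental solution of x^2 - 7y^2 = 1 is (p_{k-1}, q_{k-1}) = (p_3, q_3); compute convergents through index 3.
Convergents (p_i = a_i*p_{i-1} + p_{i-2}, q_i = a_i*q_{i-1} + q_{i-2} with p_{-2}=0, p_{-1}=1, q_{-2}=1, q_{-1}=0):
  i=0: a_0=2, p_0 = 2*1 + 0 = 2, q_0 = 2*0 + 1 = 1.
  i=1: a_1=1, p_1 = 1*2 + 1 = 3, q_1 = 1*1 + 0 = 1.
  i=2: a_2=1, p_2 = 1*3 + 2 = 5, q_2 = 1*1 + 1 = 2.
  i=3: a_3=1, p_3 = 1*5 + 3 = 8, q_3 = 1*2 + 1 = 3.
Check: 8^2 - 7*3^2 = 64 - 63 = 1, so (x, y) = (8, 3) solves the equation, and by the theorem it is the least positive solution.

(x, y) = (8, 3)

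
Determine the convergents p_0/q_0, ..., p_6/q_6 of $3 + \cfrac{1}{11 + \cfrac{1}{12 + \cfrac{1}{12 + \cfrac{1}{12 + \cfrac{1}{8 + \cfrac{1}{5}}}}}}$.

3/1, 34/11, 411/133, 4966/1607, 60003/19417, 484990/156943, 2484953/804132

Using the convergent recurrence p_i = a_i*p_{i-1} + p_{i-2}, q_i = a_i*q_{i-1} + q_{i-2} with p_{-2}=0, p_{-1}=1, q_{-2}=1, q_{-1}=0:
  i=0: a_0=3, p_0 = 3*1 + 0 = 3, q_0 = 3*0 + 1 = 1.
  i=1: a_1=11, p_1 = 11*3 + 1 = 34, q_1 = 11*1 + 0 = 11.
  i=2: a_2=12, p_2 = 12*34 + 3 = 411, q_2 = 12*11 + 1 = 133.
  i=3: a_3=12, p_3 = 12*411 + 34 = 4966, q_3 = 12*133 + 11 = 1607.
  i=4: a_4=12, p_4 = 12*4966 + 411 = 60003, q_4 = 12*1607 + 133 = 19417.
  i=5: a_5=8, p_5 = 8*60003 + 4966 = 484990, q_5 = 8*19417 + 1607 = 156943.
  i=6: a_6=5, p_6 = 5*484990 + 60003 = 2484953, q_6 = 5*156943 + 19417 = 804132.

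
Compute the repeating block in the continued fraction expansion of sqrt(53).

Write x_i = (sqrt(53) + m_i)/d_i with (m_0, d_0) = (0, 1). a_0 = floor(sqrt(53)) = 7, since 7^2 = 49 <= 53 < 64 = 8^2.
Iterate m_{i+1} = d_i*a_i - m_i, d_{i+1} = (53 - m_{i+1}^2)/d_i, a_{i+1} = floor((a_0 + m_{i+1})/d_{i+1}):
  m_1 = 1*7 - 0 = 7, d_1 = (53 - 7^2)/1 = 4/1 = 4, a_1 = floor((7 + 7)/4) = 3.
  m_2 = 4*3 - 7 = 5, d_2 = (53 - 5^2)/4 = 28/4 = 7, a_2 = floor((7 + 5)/7) = 1.
  m_3 = 7*1 - 5 = 2, d_3 = (53 - 2^2)/7 = 49/7 = 7, a_3 = floor((7 + 2)/7) = 1.
  m_4 = 7*1 - 2 = 5, d_4 = (53 - 5^2)/7 = 28/7 = 4, a_4 = floor((7 + 5)/4) = 3.
  m_5 = 4*3 - 5 = 7, d_5 = (53 - 7^2)/4 = 4/4 = 1, a_5 = floor((7 + 7)/1) = 14.
  m_6 = 1*14 - 7 = 7, d_6 = (53 - 7^2)/1 = 4/1 = 4: (m_6, d_6) = (m_1, d_1) = (7, 4), so from here the quotients repeat a_1, ..., a_5; the period length is 5.
Hence the expansion of sqrt(53) is a_0 = 7 followed by the repeating block 3, 1, 1, 3, 14 (period 5).

[7; (3, 1, 1, 3, 14)]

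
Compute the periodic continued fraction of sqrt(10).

[3; (6)]

Write x_i = (sqrt(10) + m_i)/d_i with (m_0, d_0) = (0, 1). a_0 = floor(sqrt(10)) = 3, since 3^2 = 9 <= 10 < 16 = 4^2.
Iterate m_{i+1} = d_i*a_i - m_i, d_{i+1} = (10 - m_{i+1}^2)/d_i, a_{i+1} = floor((a_0 + m_{i+1})/d_{i+1}):
  m_1 = 1*3 - 0 = 3, d_1 = (10 - 3^2)/1 = 1/1 = 1, a_1 = floor((3 + 3)/1) = 6.
  m_2 = 1*6 - 3 = 3, d_2 = (10 - 3^2)/1 = 1/1 = 1: (m_2, d_2) = (m_1, d_1) = (3, 1), so from here the quotient a_1 repeats; the period length is 1.
Hence the expansion of sqrt(10) is a_0 = 3 followed by the repeating block 6 (period 1).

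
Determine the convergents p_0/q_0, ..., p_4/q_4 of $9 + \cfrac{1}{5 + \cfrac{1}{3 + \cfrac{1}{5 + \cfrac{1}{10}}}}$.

9/1, 46/5, 147/16, 781/85, 7957/866

Using the convergent recurrence p_i = a_i*p_{i-1} + p_{i-2}, q_i = a_i*q_{i-1} + q_{i-2} with p_{-2}=0, p_{-1}=1, q_{-2}=1, q_{-1}=0:
  i=0: a_0=9, p_0 = 9*1 + 0 = 9, q_0 = 9*0 + 1 = 1.
  i=1: a_1=5, p_1 = 5*9 + 1 = 46, q_1 = 5*1 + 0 = 5.
  i=2: a_2=3, p_2 = 3*46 + 9 = 147, q_2 = 3*5 + 1 = 16.
  i=3: a_3=5, p_3 = 5*147 + 46 = 781, q_3 = 5*16 + 5 = 85.
  i=4: a_4=10, p_4 = 10*781 + 147 = 7957, q_4 = 10*85 + 16 = 866.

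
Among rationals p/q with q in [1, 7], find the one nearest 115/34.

Expand x = 115/34 as a continued fraction with the Euclidean algorithm:
  115 = 3*34 + 13, so a_0 = 3.
  34 = 2*13 + 8, so a_1 = 2.
  13 = 1*8 + 5, so a_2 = 1.
  8 = 1*5 + 3, so a_3 = 1.
  5 = 1*3 + 2, so a_4 = 1.
  3 = 1*2 + 1, so a_5 = 1.
  2 = 2*1 + 0, so a_6 = 2.
so x = [3; 2, 1, 1, 1, 1, 2].
Convergents (p_i = a_i*p_{i-1} + p_{i-2}, q_i = a_i*q_{i-1} + q_{i-2} with p_{-2}=0, p_{-1}=1, q_{-2}=1, q_{-1}=0), until the denominator exceeds 7:
  i=0: a_0=3, p_0 = 3*1 + 0 = 3, q_0 = 3*0 + 1 = 1.
  i=1: a_1=2, p_1 = 2*3 + 1 = 7, q_1 = 2*1 + 0 = 2.
  i=2: a_2=1, p_2 = 1*7 + 3 = 10, q_2 = 1*2 + 1 = 3.
  i=3: a_3=1, p_3 = 1*10 + 7 = 17, q_3 = 1*3 + 2 = 5.
  i=4: a_4=1, p_4 = 1*17 + 10 = 27, q_4 = 1*5 + 3 = 8.
q_4 = 8 > 7, so the last convergent with denominator <= 7 is p_3/q_3 = 17/5.
The closest fraction with denominator <= 7 is either p_3/q_3 or the intermediate fraction (k*p_3 + p_2)/(k*q_3 + q_2) with the largest k >= 1 whose denominator stays <= 7; these approach x as k grows, and every other convergent or intermediate fraction in range is farther away.
Largest k: floor((7 - q_2)/q_3) = floor((7 - 3)/5) = 0.
Since k = 0, no intermediate fraction beyond p_3/q_3 has denominator <= 7, so the convergent 17/5 is the closest (its error is |115*5 - 17*34|/(34*5) = 3/170).

17/5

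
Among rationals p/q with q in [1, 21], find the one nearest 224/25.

Expand x = 224/25 as a continued fraction with the Euclidean algorithm:
  224 = 8*25 + 24, so a_0 = 8.
  25 = 1*24 + 1, so a_1 = 1.
  24 = 24*1 + 0, so a_2 = 24.
so x = [8; 1, 24].
Convergents (p_i = a_i*p_{i-1} + p_{i-2}, q_i = a_i*q_{i-1} + q_{i-2} with p_{-2}=0, p_{-1}=1, q_{-2}=1, q_{-1}=0), until the denominator exceeds 21:
  i=0: a_0=8, p_0 = 8*1 + 0 = 8, q_0 = 8*0 + 1 = 1.
  i=1: a_1=1, p_1 = 1*8 + 1 = 9, q_1 = 1*1 + 0 = 1.
  i=2: a_2=24, p_2 = 24*9 + 8 = 224, q_2 = 24*1 + 1 = 25.
q_2 = 25 > 21, so the last convergent with denominator <= 21 is p_1/q_1 = 9/1.
The closest fraction with denominator <= 21 is either p_1/q_1 or the intermediate fraction (k*p_1 + p_0)/(k*q_1 + q_0) with the largest k >= 1 whose denominator stays <= 21; these approach x as k grows, and every other convergent or intermediate fraction in range is farther away.
Largest k: floor((21 - q_0)/q_1) = floor((21 - 1)/1) = 20.
That gives (20*9 + 8)/(20*1 + 1) = 188/21.
Compare the errors: |x - 9/1| = |224*1 - 9*25|/(25*1) = 1/25, and |x - 188/21| = |224*21 - 188*25|/(25*21) = 4/525.
Cross-multiplying, 4*25 = 100 < 525 = 1*525, so 4/525 is smaller: the intermediate fraction 188/21 is closer to x than 9/1.

188/21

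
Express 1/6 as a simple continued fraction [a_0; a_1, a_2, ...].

Run the Euclidean algorithm on 1 and 6; the successive quotients are the partial quotients a_0, a_1, ... (each step inverts the fractional part left over by the previous one):
  1 = 0*6 + 1, so a_0 = 0.
  6 = 6*1 + 0, so a_1 = 6.
The remainder reaches 0 after 2 divisions, so the expansion has 2 partial quotients, read off in order.

[0; 6]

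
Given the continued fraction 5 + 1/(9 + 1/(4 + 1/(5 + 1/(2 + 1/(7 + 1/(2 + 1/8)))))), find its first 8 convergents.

Using the convergent recurrence p_i = a_i*p_{i-1} + p_{i-2}, q_i = a_i*q_{i-1} + q_{i-2} with p_{-2}=0, p_{-1}=1, q_{-2}=1, q_{-1}=0:
  i=0: a_0=5, p_0 = 5*1 + 0 = 5, q_0 = 5*0 + 1 = 1.
  i=1: a_1=9, p_1 = 9*5 + 1 = 46, q_1 = 9*1 + 0 = 9.
  i=2: a_2=4, p_2 = 4*46 + 5 = 189, q_2 = 4*9 + 1 = 37.
  i=3: a_3=5, p_3 = 5*189 + 46 = 991, q_3 = 5*37 + 9 = 194.
  i=4: a_4=2, p_4 = 2*991 + 189 = 2171, q_4 = 2*194 + 37 = 425.
  i=5: a_5=7, p_5 = 7*2171 + 991 = 16188, q_5 = 7*425 + 194 = 3169.
  i=6: a_6=2, p_6 = 2*16188 + 2171 = 34547, q_6 = 2*3169 + 425 = 6763.
  i=7: a_7=8, p_7 = 8*34547 + 16188 = 292564, q_7 = 8*6763 + 3169 = 57273.

5/1, 46/9, 189/37, 991/194, 2171/425, 16188/3169, 34547/6763, 292564/57273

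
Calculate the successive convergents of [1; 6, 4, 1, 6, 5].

Using the convergent recurrence p_i = a_i*p_{i-1} + p_{i-2}, q_i = a_i*q_{i-1} + q_{i-2} with p_{-2}=0, p_{-1}=1, q_{-2}=1, q_{-1}=0:
  i=0: a_0=1, p_0 = 1*1 + 0 = 1, q_0 = 1*0 + 1 = 1.
  i=1: a_1=6, p_1 = 6*1 + 1 = 7, q_1 = 6*1 + 0 = 6.
  i=2: a_2=4, p_2 = 4*7 + 1 = 29, q_2 = 4*6 + 1 = 25.
  i=3: a_3=1, p_3 = 1*29 + 7 = 36, q_3 = 1*25 + 6 = 31.
  i=4: a_4=6, p_4 = 6*36 + 29 = 245, q_4 = 6*31 + 25 = 211.
  i=5: a_5=5, p_5 = 5*245 + 36 = 1261, q_5 = 5*211 + 31 = 1086.

1/1, 7/6, 29/25, 36/31, 245/211, 1261/1086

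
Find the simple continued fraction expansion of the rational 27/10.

Run the Euclidean algorithm on 27 and 10; the successive quotients are the partial quotients a_0, a_1, ... (each step inverts the fractional part left over by the previous one):
  27 = 2*10 + 7, so a_0 = 2.
  10 = 1*7 + 3, so a_1 = 1.
  7 = 2*3 + 1, so a_2 = 2.
  3 = 3*1 + 0, so a_3 = 3.
The remainder reaches 0 after 4 divisions, so the expansion has 4 partial quotients, read off in order.

[2; 1, 2, 3]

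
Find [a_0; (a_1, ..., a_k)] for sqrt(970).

Write x_i = (sqrt(970) + m_i)/d_i with (m_0, d_0) = (0, 1). a_0 = floor(sqrt(970)) = 31, since 31^2 = 961 <= 970 < 1024 = 32^2.
Iterate m_{i+1} = d_i*a_i - m_i, d_{i+1} = (970 - m_{i+1}^2)/d_i, a_{i+1} = floor((a_0 + m_{i+1})/d_{i+1}):
  m_1 = 1*31 - 0 = 31, d_1 = (970 - 31^2)/1 = 9/1 = 9, a_1 = floor((31 + 31)/9) = 6.
  m_2 = 9*6 - 31 = 23, d_2 = (970 - 23^2)/9 = 441/9 = 49, a_2 = floor((31 + 23)/49) = 1.
  m_3 = 49*1 - 23 = 26, d_3 = (970 - 26^2)/49 = 294/49 = 6, a_3 = floor((31 + 26)/6) = 9.
  m_4 = 6*9 - 26 = 28, d_4 = (970 - 28^2)/6 = 186/6 = 31, a_4 = floor((31 + 28)/31) = 1.
  m_5 = 31*1 - 28 = 3, d_5 = (970 - 3^2)/31 = 961/31 = 31, a_5 = floor((31 + 3)/31) = 1.
  m_6 = 31*1 - 3 = 28, d_6 = (970 - 28^2)/31 = 186/31 = 6, a_6 = floor((31 + 28)/6) = 9.
  m_7 = 6*9 - 28 = 26, d_7 = (970 - 26^2)/6 = 294/6 = 49, a_7 = floor((31 + 26)/49) = 1.
  m_8 = 49*1 - 26 = 23, d_8 = (970 - 23^2)/49 = 441/49 = 9, a_8 = floor((31 + 23)/9) = 6.
  m_9 = 9*6 - 23 = 31, d_9 = (970 - 31^2)/9 = 9/9 = 1, a_9 = floor((31 + 31)/1) = 62.
  m_10 = 1*62 - 31 = 31, d_10 = (970 - 31^2)/1 = 9/1 = 9: (m_10, d_10) = (m_1, d_1) = (31, 9), so from here the quotients repeat a_1, ..., a_9; the period length is 9.
Hence the expansion of sqrt(970) is a_0 = 31 followed by the repeating block 6, 1, 9, 1, 1, 9, 1, 6, 62 (period 9).

[31; (6, 1, 9, 1, 1, 9, 1, 6, 62)]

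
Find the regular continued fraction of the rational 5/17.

Run the Euclidean algorithm on 5 and 17; the successive quotients are the partial quotients a_0, a_1, ... (each step inverts the fractional part left over by the previous one):
  5 = 0*17 + 5, so a_0 = 0.
  17 = 3*5 + 2, so a_1 = 3.
  5 = 2*2 + 1, so a_2 = 2.
  2 = 2*1 + 0, so a_3 = 2.
The remainder reaches 0 after 4 divisions, so the expansion has 4 partial quotients, read off in order.

[0; 3, 2, 2]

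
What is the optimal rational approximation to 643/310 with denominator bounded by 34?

56/27

Expand x = 643/310 as a continued fraction with the Euclidean algorithm:
  643 = 2*310 + 23, so a_0 = 2.
  310 = 13*23 + 11, so a_1 = 13.
  23 = 2*11 + 1, so a_2 = 2.
  11 = 11*1 + 0, so a_3 = 11.
so x = [2; 13, 2, 11].
Convergents (p_i = a_i*p_{i-1} + p_{i-2}, q_i = a_i*q_{i-1} + q_{i-2} with p_{-2}=0, p_{-1}=1, q_{-2}=1, q_{-1}=0), until the denominator exceeds 34:
  i=0: a_0=2, p_0 = 2*1 + 0 = 2, q_0 = 2*0 + 1 = 1.
  i=1: a_1=13, p_1 = 13*2 + 1 = 27, q_1 = 13*1 + 0 = 13.
  i=2: a_2=2, p_2 = 2*27 + 2 = 56, q_2 = 2*13 + 1 = 27.
  i=3: a_3=11, p_3 = 11*56 + 27 = 643, q_3 = 11*27 + 13 = 310.
q_3 = 310 > 34, so the last convergent with denominator <= 34 is p_2/q_2 = 56/27.
The closest fraction with denominator <= 34 is either p_2/q_2 or the intermediate fraction (k*p_2 + p_1)/(k*q_2 + q_1) with the largest k >= 1 whose denominator stays <= 34; these approach x as k grows, and every other convergent or intermediate fraction in range is farther away.
Largest k: floor((34 - q_1)/q_2) = floor((34 - 13)/27) = 0.
Since k = 0, no intermediate fraction beyond p_2/q_2 has denominator <= 34, so the convergent 56/27 is the closest (its error is |643*27 - 56*310|/(310*27) = 1/8370).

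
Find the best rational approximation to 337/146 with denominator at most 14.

30/13

Expand x = 337/146 as a continued fraction with the Euclidean algorithm:
  337 = 2*146 + 45, so a_0 = 2.
  146 = 3*45 + 11, so a_1 = 3.
  45 = 4*11 + 1, so a_2 = 4.
  11 = 11*1 + 0, so a_3 = 11.
so x = [2; 3, 4, 11].
Convergents (p_i = a_i*p_{i-1} + p_{i-2}, q_i = a_i*q_{i-1} + q_{i-2} with p_{-2}=0, p_{-1}=1, q_{-2}=1, q_{-1}=0), until the denominator exceeds 14:
  i=0: a_0=2, p_0 = 2*1 + 0 = 2, q_0 = 2*0 + 1 = 1.
  i=1: a_1=3, p_1 = 3*2 + 1 = 7, q_1 = 3*1 + 0 = 3.
  i=2: a_2=4, p_2 = 4*7 + 2 = 30, q_2 = 4*3 + 1 = 13.
  i=3: a_3=11, p_3 = 11*30 + 7 = 337, q_3 = 11*13 + 3 = 146.
q_3 = 146 > 14, so the last convergent with denominator <= 14 is p_2/q_2 = 30/13.
The closest fraction with denominator <= 14 is either p_2/q_2 or the intermediate fraction (k*p_2 + p_1)/(k*q_2 + q_1) with the largest k >= 1 whose denominator stays <= 14; these approach x as k grows, and every other convergent or intermediate fraction in range is farther away.
Largest k: floor((14 - q_1)/q_2) = floor((14 - 3)/13) = 0.
Since k = 0, no intermediate fraction beyond p_2/q_2 has denominator <= 14, so the convergent 30/13 is the closest (its error is |337*13 - 30*146|/(146*13) = 1/1898).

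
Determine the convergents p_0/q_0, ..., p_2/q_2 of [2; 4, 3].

2/1, 9/4, 29/13

Using the convergent recurrence p_i = a_i*p_{i-1} + p_{i-2}, q_i = a_i*q_{i-1} + q_{i-2} with p_{-2}=0, p_{-1}=1, q_{-2}=1, q_{-1}=0:
  i=0: a_0=2, p_0 = 2*1 + 0 = 2, q_0 = 2*0 + 1 = 1.
  i=1: a_1=4, p_1 = 4*2 + 1 = 9, q_1 = 4*1 + 0 = 4.
  i=2: a_2=3, p_2 = 3*9 + 2 = 29, q_2 = 3*4 + 1 = 13.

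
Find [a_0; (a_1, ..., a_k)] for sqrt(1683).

[41; (41, 82)]

Write x_i = (sqrt(1683) + m_i)/d_i with (m_0, d_0) = (0, 1). a_0 = floor(sqrt(1683)) = 41, since 41^2 = 1681 <= 1683 < 1764 = 42^2.
Iterate m_{i+1} = d_i*a_i - m_i, d_{i+1} = (1683 - m_{i+1}^2)/d_i, a_{i+1} = floor((a_0 + m_{i+1})/d_{i+1}):
  m_1 = 1*41 - 0 = 41, d_1 = (1683 - 41^2)/1 = 2/1 = 2, a_1 = floor((41 + 41)/2) = 41.
  m_2 = 2*41 - 41 = 41, d_2 = (1683 - 41^2)/2 = 2/2 = 1, a_2 = floor((41 + 41)/1) = 82.
  m_3 = 1*82 - 41 = 41, d_3 = (1683 - 41^2)/1 = 2/1 = 2: (m_3, d_3) = (m_1, d_1) = (41, 2), so from here the quotients repeat a_1, a_2; the period length is 2.
Hence the expansion of sqrt(1683) is a_0 = 41 followed by the repeating block 41, 82 (period 2).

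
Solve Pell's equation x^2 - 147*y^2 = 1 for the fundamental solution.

(x, y) = (97, 8)

First expand sqrt(147) as a continued fraction. With x_i = (sqrt(147) + m_i)/d_i and (m_0, d_0) = (0, 1): a_0 = floor(sqrt(147)) = 12, since 12^2 = 144 <= 147 < 169 = 13^2.
Iterate m_{i+1} = d_i*a_i - m_i, d_{i+1} = (147 - m_{i+1}^2)/d_i, a_{i+1} = floor((a_0 + m_{i+1})/d_{i+1}):
  m_1 = 1*12 - 0 = 12, d_1 = (147 - 12^2)/1 = 3/1 = 3, a_1 = floor((12 + 12)/3) = 8.
  m_2 = 3*8 - 12 = 12, d_2 = (147 - 12^2)/3 = 3/3 = 1, a_2 = floor((12 + 12)/1) = 24.
  m_3 = 1*24 - 12 = 12, d_3 = (147 - 12^2)/1 = 3/1 = 3: (m_3, d_3) = (m_1, d_1) = (12, 3), so from here the quotients repeat a_1, a_2; the period length is 2.
So sqrt(147) = [12; (8, 24)] with period length k = 2.
k is even, so the fundamental solution of x^2 - 147y^2 = 1 is (p_{k-1}, q_{k-1}) = (p_1, q_1); compute convergents through index 1.
Convergents (p_i = a_i*p_{i-1} + p_{i-2}, q_i = a_i*q_{i-1} + q_{i-2} with p_{-2}=0, p_{-1}=1, q_{-2}=1, q_{-1}=0):
  i=0: a_0=12, p_0 = 12*1 + 0 = 12, q_0 = 12*0 + 1 = 1.
  i=1: a_1=8, p_1 = 8*12 + 1 = 97, q_1 = 8*1 + 0 = 8.
Check: 97^2 - 147*8^2 = 9409 - 9408 = 1, so (x, y) = (97, 8) solves the equation, and by the theorem it is the least positive solution.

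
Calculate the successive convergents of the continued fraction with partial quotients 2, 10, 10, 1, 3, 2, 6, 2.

2/1, 21/10, 212/101, 233/111, 911/434, 2055/979, 13241/6308, 28537/13595

Using the convergent recurrence p_i = a_i*p_{i-1} + p_{i-2}, q_i = a_i*q_{i-1} + q_{i-2} with p_{-2}=0, p_{-1}=1, q_{-2}=1, q_{-1}=0:
  i=0: a_0=2, p_0 = 2*1 + 0 = 2, q_0 = 2*0 + 1 = 1.
  i=1: a_1=10, p_1 = 10*2 + 1 = 21, q_1 = 10*1 + 0 = 10.
  i=2: a_2=10, p_2 = 10*21 + 2 = 212, q_2 = 10*10 + 1 = 101.
  i=3: a_3=1, p_3 = 1*212 + 21 = 233, q_3 = 1*101 + 10 = 111.
  i=4: a_4=3, p_4 = 3*233 + 212 = 911, q_4 = 3*111 + 101 = 434.
  i=5: a_5=2, p_5 = 2*911 + 233 = 2055, q_5 = 2*434 + 111 = 979.
  i=6: a_6=6, p_6 = 6*2055 + 911 = 13241, q_6 = 6*979 + 434 = 6308.
  i=7: a_7=2, p_7 = 2*13241 + 2055 = 28537, q_7 = 2*6308 + 979 = 13595.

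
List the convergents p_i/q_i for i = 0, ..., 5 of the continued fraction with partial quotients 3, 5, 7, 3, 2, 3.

Using the convergent recurrence p_i = a_i*p_{i-1} + p_{i-2}, q_i = a_i*q_{i-1} + q_{i-2} with p_{-2}=0, p_{-1}=1, q_{-2}=1, q_{-1}=0:
  i=0: a_0=3, p_0 = 3*1 + 0 = 3, q_0 = 3*0 + 1 = 1.
  i=1: a_1=5, p_1 = 5*3 + 1 = 16, q_1 = 5*1 + 0 = 5.
  i=2: a_2=7, p_2 = 7*16 + 3 = 115, q_2 = 7*5 + 1 = 36.
  i=3: a_3=3, p_3 = 3*115 + 16 = 361, q_3 = 3*36 + 5 = 113.
  i=4: a_4=2, p_4 = 2*361 + 115 = 837, q_4 = 2*113 + 36 = 262.
  i=5: a_5=3, p_5 = 3*837 + 361 = 2872, q_5 = 3*262 + 113 = 899.

3/1, 16/5, 115/36, 361/113, 837/262, 2872/899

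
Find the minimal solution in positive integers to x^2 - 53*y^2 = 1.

(x, y) = (66249, 9100)

First expand sqrt(53) as a continued fraction. With x_i = (sqrt(53) + m_i)/d_i and (m_0, d_0) = (0, 1): a_0 = floor(sqrt(53)) = 7, since 7^2 = 49 <= 53 < 64 = 8^2.
Iterate m_{i+1} = d_i*a_i - m_i, d_{i+1} = (53 - m_{i+1}^2)/d_i, a_{i+1} = floor((a_0 + m_{i+1})/d_{i+1}):
  m_1 = 1*7 - 0 = 7, d_1 = (53 - 7^2)/1 = 4/1 = 4, a_1 = floor((7 + 7)/4) = 3.
  m_2 = 4*3 - 7 = 5, d_2 = (53 - 5^2)/4 = 28/4 = 7, a_2 = floor((7 + 5)/7) = 1.
  m_3 = 7*1 - 5 = 2, d_3 = (53 - 2^2)/7 = 49/7 = 7, a_3 = floor((7 + 2)/7) = 1.
  m_4 = 7*1 - 2 = 5, d_4 = (53 - 5^2)/7 = 28/7 = 4, a_4 = floor((7 + 5)/4) = 3.
  m_5 = 4*3 - 5 = 7, d_5 = (53 - 7^2)/4 = 4/4 = 1, a_5 = floor((7 + 7)/1) = 14.
  m_6 = 1*14 - 7 = 7, d_6 = (53 - 7^2)/1 = 4/1 = 4: (m_6, d_6) = (m_1, d_1) = (7, 4), so from here the quotients repeat a_1, ..., a_5; the period length is 5.
So sqrt(53) = [7; (3, 1, 1, 3, 14)] with period length k = 5.
k is odd, so (p_{k-1}, q_{k-1}) only solves x^2 - 53y^2 = -1 and the fundamental solution of x^2 - 53y^2 = 1 is (p_{2k-1}, q_{2k-1}) = (p_9, q_9); compute convergents through index 9, running through the period twice.
Convergents (p_i = a_i*p_{i-1} + p_{i-2}, q_i = a_i*q_{i-1} + q_{i-2} with p_{-2}=0, p_{-1}=1, q_{-2}=1, q_{-1}=0):
  i=0: a_0=7, p_0 = 7*1 + 0 = 7, q_0 = 7*0 + 1 = 1.
  i=1: a_1=3, p_1 = 3*7 + 1 = 22, q_1 = 3*1 + 0 = 3.
  i=2: a_2=1, p_2 = 1*22 + 7 = 29, q_2 = 1*3 + 1 = 4.
  i=3: a_3=1, p_3 = 1*29 + 22 = 51, q_3 = 1*4 + 3 = 7.
  i=4: a_4=3, p_4 = 3*51 + 29 = 182, q_4 = 3*7 + 4 = 25.
  i=5: a_5=14, p_5 = 14*182 + 51 = 2599, q_5 = 14*25 + 7 = 357.
  i=6: a_6=3, p_6 = 3*2599 + 182 = 7979, q_6 = 3*357 + 25 = 1096.
  i=7: a_7=1, p_7 = 1*7979 + 2599 = 10578, q_7 = 1*1096 + 357 = 1453.
  i=8: a_8=1, p_8 = 1*10578 + 7979 = 18557, q_8 = 1*1453 + 1096 = 2549.
  i=9: a_9=3, p_9 = 3*18557 + 10578 = 66249, q_9 = 3*2549 + 1453 = 9100.
Indeed p_4^2 - 53*q_4^2 = 33124 - 33125 = -1, not +1.
Check: 66249^2 - 53*9100^2 = 4388930001 - 4388930000 = 1, so (x, y) = (66249, 9100) solves the equation, and by the theorem it is the least positive solution.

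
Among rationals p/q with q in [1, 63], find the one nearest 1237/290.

209/49

Expand x = 1237/290 as a continued fraction with the Euclidean algorithm:
  1237 = 4*290 + 77, so a_0 = 4.
  290 = 3*77 + 59, so a_1 = 3.
  77 = 1*59 + 18, so a_2 = 1.
  59 = 3*18 + 5, so a_3 = 3.
  18 = 3*5 + 3, so a_4 = 3.
  5 = 1*3 + 2, so a_5 = 1.
  3 = 1*2 + 1, so a_6 = 1.
  2 = 2*1 + 0, so a_7 = 2.
so x = [4; 3, 1, 3, 3, 1, 1, 2].
Convergents (p_i = a_i*p_{i-1} + p_{i-2}, q_i = a_i*q_{i-1} + q_{i-2} with p_{-2}=0, p_{-1}=1, q_{-2}=1, q_{-1}=0), until the denominator exceeds 63:
  i=0: a_0=4, p_0 = 4*1 + 0 = 4, q_0 = 4*0 + 1 = 1.
  i=1: a_1=3, p_1 = 3*4 + 1 = 13, q_1 = 3*1 + 0 = 3.
  i=2: a_2=1, p_2 = 1*13 + 4 = 17, q_2 = 1*3 + 1 = 4.
  i=3: a_3=3, p_3 = 3*17 + 13 = 64, q_3 = 3*4 + 3 = 15.
  i=4: a_4=3, p_4 = 3*64 + 17 = 209, q_4 = 3*15 + 4 = 49.
  i=5: a_5=1, p_5 = 1*209 + 64 = 273, q_5 = 1*49 + 15 = 64.
q_5 = 64 > 63, so the last convergent with denominator <= 63 is p_4/q_4 = 209/49.
The closest fraction with denominator <= 63 is either p_4/q_4 or the intermediate fraction (k*p_4 + p_3)/(k*q_4 + q_3) with the largest k >= 1 whose denominator stays <= 63; these approach x as k grows, and every other convergent or intermediate fraction in range is farther away.
Largest k: floor((63 - q_3)/q_4) = floor((63 - 15)/49) = 0.
Since k = 0, no intermediate fraction beyond p_4/q_4 has denominator <= 63, so the convergent 209/49 is the closest (its error is |1237*49 - 209*290|/(290*49) = 3/14210).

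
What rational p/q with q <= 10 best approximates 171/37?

Expand x = 171/37 as a continued fraction with the Euclidean algorithm:
  171 = 4*37 + 23, so a_0 = 4.
  37 = 1*23 + 14, so a_1 = 1.
  23 = 1*14 + 9, so a_2 = 1.
  14 = 1*9 + 5, so a_3 = 1.
  9 = 1*5 + 4, so a_4 = 1.
  5 = 1*4 + 1, so a_5 = 1.
  4 = 4*1 + 0, so a_6 = 4.
so x = [4; 1, 1, 1, 1, 1, 4].
Convergents (p_i = a_i*p_{i-1} + p_{i-2}, q_i = a_i*q_{i-1} + q_{i-2} with p_{-2}=0, p_{-1}=1, q_{-2}=1, q_{-1}=0), until the denominator exceeds 10:
  i=0: a_0=4, p_0 = 4*1 + 0 = 4, q_0 = 4*0 + 1 = 1.
  i=1: a_1=1, p_1 = 1*4 + 1 = 5, q_1 = 1*1 + 0 = 1.
  i=2: a_2=1, p_2 = 1*5 + 4 = 9, q_2 = 1*1 + 1 = 2.
  i=3: a_3=1, p_3 = 1*9 + 5 = 14, q_3 = 1*2 + 1 = 3.
  i=4: a_4=1, p_4 = 1*14 + 9 = 23, q_4 = 1*3 + 2 = 5.
  i=5: a_5=1, p_5 = 1*23 + 14 = 37, q_5 = 1*5 + 3 = 8.
  i=6: a_6=4, p_6 = 4*37 + 23 = 171, q_6 = 4*8 + 5 = 37.
q_6 = 37 > 10, so the last convergent with denominator <= 10 is p_5/q_5 = 37/8.
The closest fraction with denominator <= 10 is either p_5/q_5 or the intermediate fraction (k*p_5 + p_4)/(k*q_5 + q_4) with the largest k >= 1 whose denominator stays <= 10; these approach x as k grows, and every other convergent or intermediate fraction in range is farther away.
Largest k: floor((10 - q_4)/q_5) = floor((10 - 5)/8) = 0.
Since k = 0, no intermediate fraction beyond p_5/q_5 has denominator <= 10, so the convergent 37/8 is the closest (its error is |171*8 - 37*37|/(37*8) = 1/296).

37/8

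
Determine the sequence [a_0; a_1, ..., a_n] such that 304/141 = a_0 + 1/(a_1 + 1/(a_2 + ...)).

Run the Euclidean algorithm on 304 and 141; the successive quotients are the partial quotients a_0, a_1, ... (each step inverts the fractional part left over by the previous one):
  304 = 2*141 + 22, so a_0 = 2.
  141 = 6*22 + 9, so a_1 = 6.
  22 = 2*9 + 4, so a_2 = 2.
  9 = 2*4 + 1, so a_3 = 2.
  4 = 4*1 + 0, so a_4 = 4.
The remainder reaches 0 after 5 divisions, so the expansion has 5 partial quotients, read off in order.

[2; 6, 2, 2, 4]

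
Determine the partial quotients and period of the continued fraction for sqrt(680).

[26; (13, 52)]

Write x_i = (sqrt(680) + m_i)/d_i with (m_0, d_0) = (0, 1). a_0 = floor(sqrt(680)) = 26, since 26^2 = 676 <= 680 < 729 = 27^2.
Iterate m_{i+1} = d_i*a_i - m_i, d_{i+1} = (680 - m_{i+1}^2)/d_i, a_{i+1} = floor((a_0 + m_{i+1})/d_{i+1}):
  m_1 = 1*26 - 0 = 26, d_1 = (680 - 26^2)/1 = 4/1 = 4, a_1 = floor((26 + 26)/4) = 13.
  m_2 = 4*13 - 26 = 26, d_2 = (680 - 26^2)/4 = 4/4 = 1, a_2 = floor((26 + 26)/1) = 52.
  m_3 = 1*52 - 26 = 26, d_3 = (680 - 26^2)/1 = 4/1 = 4: (m_3, d_3) = (m_1, d_1) = (26, 4), so from here the quotients repeat a_1, a_2; the period length is 2.
Hence the expansion of sqrt(680) is a_0 = 26 followed by the repeating block 13, 52 (period 2).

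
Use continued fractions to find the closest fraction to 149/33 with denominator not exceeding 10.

9/2

Expand x = 149/33 as a continued fraction with the Euclidean algorithm:
  149 = 4*33 + 17, so a_0 = 4.
  33 = 1*17 + 16, so a_1 = 1.
  17 = 1*16 + 1, so a_2 = 1.
  16 = 16*1 + 0, so a_3 = 16.
so x = [4; 1, 1, 16].
Convergents (p_i = a_i*p_{i-1} + p_{i-2}, q_i = a_i*q_{i-1} + q_{i-2} with p_{-2}=0, p_{-1}=1, q_{-2}=1, q_{-1}=0), until the denominator exceeds 10:
  i=0: a_0=4, p_0 = 4*1 + 0 = 4, q_0 = 4*0 + 1 = 1.
  i=1: a_1=1, p_1 = 1*4 + 1 = 5, q_1 = 1*1 + 0 = 1.
  i=2: a_2=1, p_2 = 1*5 + 4 = 9, q_2 = 1*1 + 1 = 2.
  i=3: a_3=16, p_3 = 16*9 + 5 = 149, q_3 = 16*2 + 1 = 33.
q_3 = 33 > 10, so the last convergent with denominator <= 10 is p_2/q_2 = 9/2.
The closest fraction with denominator <= 10 is either p_2/q_2 or the intermediate fraction (k*p_2 + p_1)/(k*q_2 + q_1) with the largest k >= 1 whose denominator stays <= 10; these approach x as k grows, and every other convergent or intermediate fraction in range is farther away.
Largest k: floor((10 - q_1)/q_2) = floor((10 - 1)/2) = 4.
That gives (4*9 + 5)/(4*2 + 1) = 41/9.
Compare the errors: |x - 9/2| = |149*2 - 9*33|/(33*2) = 1/66, and |x - 41/9| = |149*9 - 41*33|/(33*9) = 12/297.
Cross-multiplying, 1*297 = 297 < 792 = 12*66, so 1/66 is smaller: the convergent 9/2 is closer to x than 41/9.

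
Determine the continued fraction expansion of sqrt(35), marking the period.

[5; (1, 10)]

Write x_i = (sqrt(35) + m_i)/d_i with (m_0, d_0) = (0, 1). a_0 = floor(sqrt(35)) = 5, since 5^2 = 25 <= 35 < 36 = 6^2.
Iterate m_{i+1} = d_i*a_i - m_i, d_{i+1} = (35 - m_{i+1}^2)/d_i, a_{i+1} = floor((a_0 + m_{i+1})/d_{i+1}):
  m_1 = 1*5 - 0 = 5, d_1 = (35 - 5^2)/1 = 10/1 = 10, a_1 = floor((5 + 5)/10) = 1.
  m_2 = 10*1 - 5 = 5, d_2 = (35 - 5^2)/10 = 10/10 = 1, a_2 = floor((5 + 5)/1) = 10.
  m_3 = 1*10 - 5 = 5, d_3 = (35 - 5^2)/1 = 10/1 = 10: (m_3, d_3) = (m_1, d_1) = (5, 10), so from here the quotients repeat a_1, a_2; the period length is 2.
Hence the expansion of sqrt(35) is a_0 = 5 followed by the repeating block 1, 10 (period 2).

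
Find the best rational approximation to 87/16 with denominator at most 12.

49/9

Expand x = 87/16 as a continued fraction with the Euclidean algorithm:
  87 = 5*16 + 7, so a_0 = 5.
  16 = 2*7 + 2, so a_1 = 2.
  7 = 3*2 + 1, so a_2 = 3.
  2 = 2*1 + 0, so a_3 = 2.
so x = [5; 2, 3, 2].
Convergents (p_i = a_i*p_{i-1} + p_{i-2}, q_i = a_i*q_{i-1} + q_{i-2} with p_{-2}=0, p_{-1}=1, q_{-2}=1, q_{-1}=0), until the denominator exceeds 12:
  i=0: a_0=5, p_0 = 5*1 + 0 = 5, q_0 = 5*0 + 1 = 1.
  i=1: a_1=2, p_1 = 2*5 + 1 = 11, q_1 = 2*1 + 0 = 2.
  i=2: a_2=3, p_2 = 3*11 + 5 = 38, q_2 = 3*2 + 1 = 7.
  i=3: a_3=2, p_3 = 2*38 + 11 = 87, q_3 = 2*7 + 2 = 16.
q_3 = 16 > 12, so the last convergent with denominator <= 12 is p_2/q_2 = 38/7.
The closest fraction with denominator <= 12 is either p_2/q_2 or the intermediate fraction (k*p_2 + p_1)/(k*q_2 + q_1) with the largest k >= 1 whose denominator stays <= 12; these approach x as k grows, and every other convergent or intermediate fraction in range is farther away.
Largest k: floor((12 - q_1)/q_2) = floor((12 - 2)/7) = 1.
That gives (1*38 + 11)/(1*7 + 2) = 49/9.
Compare the errors: |x - 38/7| = |87*7 - 38*16|/(16*7) = 1/112, and |x - 49/9| = |87*9 - 49*16|/(16*9) = 1/144.
Cross-multiplying, 1*112 = 112 < 144 = 1*144, so 1/144 is smaller: the intermediate fraction 49/9 is closer to x than 38/7.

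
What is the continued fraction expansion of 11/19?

Run the Euclidean algorithm on 11 and 19; the successive quotients are the partial quotients a_0, a_1, ... (each step inverts the fractional part left over by the previous one):
  11 = 0*19 + 11, so a_0 = 0.
  19 = 1*11 + 8, so a_1 = 1.
  11 = 1*8 + 3, so a_2 = 1.
  8 = 2*3 + 2, so a_3 = 2.
  3 = 1*2 + 1, so a_4 = 1.
  2 = 2*1 + 0, so a_5 = 2.
The remainder reaches 0 after 6 divisions, so the expansion has 6 partial quotients, read off in order.

[0; 1, 1, 2, 1, 2]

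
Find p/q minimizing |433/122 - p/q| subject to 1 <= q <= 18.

39/11

Expand x = 433/122 as a continued fraction with the Euclidean algorithm:
  433 = 3*122 + 67, so a_0 = 3.
  122 = 1*67 + 55, so a_1 = 1.
  67 = 1*55 + 12, so a_2 = 1.
  55 = 4*12 + 7, so a_3 = 4.
  12 = 1*7 + 5, so a_4 = 1.
  7 = 1*5 + 2, so a_5 = 1.
  5 = 2*2 + 1, so a_6 = 2.
  2 = 2*1 + 0, so a_7 = 2.
so x = [3; 1, 1, 4, 1, 1, 2, 2].
Convergents (p_i = a_i*p_{i-1} + p_{i-2}, q_i = a_i*q_{i-1} + q_{i-2} with p_{-2}=0, p_{-1}=1, q_{-2}=1, q_{-1}=0), until the denominator exceeds 18:
  i=0: a_0=3, p_0 = 3*1 + 0 = 3, q_0 = 3*0 + 1 = 1.
  i=1: a_1=1, p_1 = 1*3 + 1 = 4, q_1 = 1*1 + 0 = 1.
  i=2: a_2=1, p_2 = 1*4 + 3 = 7, q_2 = 1*1 + 1 = 2.
  i=3: a_3=4, p_3 = 4*7 + 4 = 32, q_3 = 4*2 + 1 = 9.
  i=4: a_4=1, p_4 = 1*32 + 7 = 39, q_4 = 1*9 + 2 = 11.
  i=5: a_5=1, p_5 = 1*39 + 32 = 71, q_5 = 1*11 + 9 = 20.
q_5 = 20 > 18, so the last convergent with denominator <= 18 is p_4/q_4 = 39/11.
The closest fraction with denominator <= 18 is either p_4/q_4 or the intermediate fraction (k*p_4 + p_3)/(k*q_4 + q_3) with the largest k >= 1 whose denominator stays <= 18; these approach x as k grows, and every other convergent or intermediate fraction in range is farther away.
Largest k: floor((18 - q_3)/q_4) = floor((18 - 9)/11) = 0.
Since k = 0, no intermediate fraction beyond p_4/q_4 has denominator <= 18, so the convergent 39/11 is the closest (its error is |433*11 - 39*122|/(122*11) = 5/1342).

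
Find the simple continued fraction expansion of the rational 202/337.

[0; 1, 1, 2, 67]

Run the Euclidean algorithm on 202 and 337; the successive quotients are the partial quotients a_0, a_1, ... (each step inverts the fractional part left over by the previous one):
  202 = 0*337 + 202, so a_0 = 0.
  337 = 1*202 + 135, so a_1 = 1.
  202 = 1*135 + 67, so a_2 = 1.
  135 = 2*67 + 1, so a_3 = 2.
  67 = 67*1 + 0, so a_4 = 67.
The remainder reaches 0 after 5 divisions, so the expansion has 5 partial quotients, read off in order.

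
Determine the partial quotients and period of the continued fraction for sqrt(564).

Write x_i = (sqrt(564) + m_i)/d_i with (m_0, d_0) = (0, 1). a_0 = floor(sqrt(564)) = 23, since 23^2 = 529 <= 564 < 576 = 24^2.
Iterate m_{i+1} = d_i*a_i - m_i, d_{i+1} = (564 - m_{i+1}^2)/d_i, a_{i+1} = floor((a_0 + m_{i+1})/d_{i+1}):
  m_1 = 1*23 - 0 = 23, d_1 = (564 - 23^2)/1 = 35/1 = 35, a_1 = floor((23 + 23)/35) = 1.
  m_2 = 35*1 - 23 = 12, d_2 = (564 - 12^2)/35 = 420/35 = 12, a_2 = floor((23 + 12)/12) = 2.
  m_3 = 12*2 - 12 = 12, d_3 = (564 - 12^2)/12 = 420/12 = 35, a_3 = floor((23 + 12)/35) = 1.
  m_4 = 35*1 - 12 = 23, d_4 = (564 - 23^2)/35 = 35/35 = 1, a_4 = floor((23 + 23)/1) = 46.
  m_5 = 1*46 - 23 = 23, d_5 = (564 - 23^2)/1 = 35/1 = 35: (m_5, d_5) = (m_1, d_1) = (23, 35), so from here the quotients repeat a_1, ..., a_4; the period length is 4.
Hence the expansion of sqrt(564) is a_0 = 23 followed by the repeating block 1, 2, 1, 46 (period 4).

[23; (1, 2, 1, 46)]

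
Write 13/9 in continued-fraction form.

[1; 2, 4]

Run the Euclidean algorithm on 13 and 9; the successive quotients are the partial quotients a_0, a_1, ... (each step inverts the fractional part left over by the previous one):
  13 = 1*9 + 4, so a_0 = 1.
  9 = 2*4 + 1, so a_1 = 2.
  4 = 4*1 + 0, so a_2 = 4.
The remainder reaches 0 after 3 divisions, so the expansion has 3 partial quotients, read off in order.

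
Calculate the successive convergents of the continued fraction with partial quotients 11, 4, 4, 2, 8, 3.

11/1, 45/4, 191/17, 427/38, 3607/321, 11248/1001

Using the convergent recurrence p_i = a_i*p_{i-1} + p_{i-2}, q_i = a_i*q_{i-1} + q_{i-2} with p_{-2}=0, p_{-1}=1, q_{-2}=1, q_{-1}=0:
  i=0: a_0=11, p_0 = 11*1 + 0 = 11, q_0 = 11*0 + 1 = 1.
  i=1: a_1=4, p_1 = 4*11 + 1 = 45, q_1 = 4*1 + 0 = 4.
  i=2: a_2=4, p_2 = 4*45 + 11 = 191, q_2 = 4*4 + 1 = 17.
  i=3: a_3=2, p_3 = 2*191 + 45 = 427, q_3 = 2*17 + 4 = 38.
  i=4: a_4=8, p_4 = 8*427 + 191 = 3607, q_4 = 8*38 + 17 = 321.
  i=5: a_5=3, p_5 = 3*3607 + 427 = 11248, q_5 = 3*321 + 38 = 1001.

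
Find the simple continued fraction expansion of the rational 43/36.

Run the Euclidean algorithm on 43 and 36; the successive quotients are the partial quotients a_0, a_1, ... (each step inverts the fractional part left over by the previous one):
  43 = 1*36 + 7, so a_0 = 1.
  36 = 5*7 + 1, so a_1 = 5.
  7 = 7*1 + 0, so a_2 = 7.
The remainder reaches 0 after 3 divisions, so the expansion has 3 partial quotients, read off in order.

[1; 5, 7]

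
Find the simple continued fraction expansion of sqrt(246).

Write x_i = (sqrt(246) + m_i)/d_i with (m_0, d_0) = (0, 1). a_0 = floor(sqrt(246)) = 15, since 15^2 = 225 <= 246 < 256 = 16^2.
Iterate m_{i+1} = d_i*a_i - m_i, d_{i+1} = (246 - m_{i+1}^2)/d_i, a_{i+1} = floor((a_0 + m_{i+1})/d_{i+1}):
  m_1 = 1*15 - 0 = 15, d_1 = (246 - 15^2)/1 = 21/1 = 21, a_1 = floor((15 + 15)/21) = 1.
  m_2 = 21*1 - 15 = 6, d_2 = (246 - 6^2)/21 = 210/21 = 10, a_2 = floor((15 + 6)/10) = 2.
  m_3 = 10*2 - 6 = 14, d_3 = (246 - 14^2)/10 = 50/10 = 5, a_3 = floor((15 + 14)/5) = 5.
  m_4 = 5*5 - 14 = 11, d_4 = (246 - 11^2)/5 = 125/5 = 25, a_4 = floor((15 + 11)/25) = 1.
  m_5 = 25*1 - 11 = 14, d_5 = (246 - 14^2)/25 = 50/25 = 2, a_5 = floor((15 + 14)/2) = 14.
  m_6 = 2*14 - 14 = 14, d_6 = (246 - 14^2)/2 = 50/2 = 25, a_6 = floor((15 + 14)/25) = 1.
  m_7 = 25*1 - 14 = 11, d_7 = (246 - 11^2)/25 = 125/25 = 5, a_7 = floor((15 + 11)/5) = 5.
  m_8 = 5*5 - 11 = 14, d_8 = (246 - 14^2)/5 = 50/5 = 10, a_8 = floor((15 + 14)/10) = 2.
  m_9 = 10*2 - 14 = 6, d_9 = (246 - 6^2)/10 = 210/10 = 21, a_9 = floor((15 + 6)/21) = 1.
  m_10 = 21*1 - 6 = 15, d_10 = (246 - 15^2)/21 = 21/21 = 1, a_10 = floor((15 + 15)/1) = 30.
  m_11 = 1*30 - 15 = 15, d_11 = (246 - 15^2)/1 = 21/1 = 21: (m_11, d_11) = (m_1, d_1) = (15, 21), so from here the quotients repeat a_1, ..., a_10; the period length is 10.
Hence the expansion of sqrt(246) is a_0 = 15 followed by the repeating block 1, 2, 5, 1, 14, 1, 5, 2, 1, 30 (period 10).

[15; (1, 2, 5, 1, 14, 1, 5, 2, 1, 30)]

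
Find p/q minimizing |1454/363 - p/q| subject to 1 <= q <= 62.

4/1

Expand x = 1454/363 as a continued fraction with the Euclidean algorithm:
  1454 = 4*363 + 2, so a_0 = 4.
  363 = 181*2 + 1, so a_1 = 181.
  2 = 2*1 + 0, so a_2 = 2.
so x = [4; 181, 2].
Convergents (p_i = a_i*p_{i-1} + p_{i-2}, q_i = a_i*q_{i-1} + q_{i-2} with p_{-2}=0, p_{-1}=1, q_{-2}=1, q_{-1}=0), until the denominator exceeds 62:
  i=0: a_0=4, p_0 = 4*1 + 0 = 4, q_0 = 4*0 + 1 = 1.
  i=1: a_1=181, p_1 = 181*4 + 1 = 725, q_1 = 181*1 + 0 = 181.
q_1 = 181 > 62, so the last convergent with denominator <= 62 is p_0/q_0 = 4/1.
The closest fraction with denominator <= 62 is either p_0/q_0 or the intermediate fraction (k*p_0 + p_{-1})/(k*q_0 + q_{-1}) with the largest k >= 1 whose denominator stays <= 62; these approach x as k grows, and every other convergent or intermediate fraction in range is farther away.
Largest k: floor((62 - q_{-1})/q_0) = floor((62 - 0)/1) = 62 (using the seeds p_{-1} = 1, q_{-1} = 0).
That gives (62*4 + 1)/(62*1 + 0) = 249/62.
Compare the errors: |x - 4/1| = |1454*1 - 4*363|/(363*1) = 2/363, and |x - 249/62| = |1454*62 - 249*363|/(363*62) = 239/22506.
Cross-multiplying, 2*22506 = 45012 < 86757 = 239*363, so 2/363 is smaller: the convergent 4/1 is closer to x than 249/62.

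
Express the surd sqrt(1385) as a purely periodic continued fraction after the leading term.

[37; (4, 1, 1, 1, 3, 3, 1, 1, 1, 4, 74)]

Write x_i = (sqrt(1385) + m_i)/d_i with (m_0, d_0) = (0, 1). a_0 = floor(sqrt(1385)) = 37, since 37^2 = 1369 <= 1385 < 1444 = 38^2.
Iterate m_{i+1} = d_i*a_i - m_i, d_{i+1} = (1385 - m_{i+1}^2)/d_i, a_{i+1} = floor((a_0 + m_{i+1})/d_{i+1}):
  m_1 = 1*37 - 0 = 37, d_1 = (1385 - 37^2)/1 = 16/1 = 16, a_1 = floor((37 + 37)/16) = 4.
  m_2 = 16*4 - 37 = 27, d_2 = (1385 - 27^2)/16 = 656/16 = 41, a_2 = floor((37 + 27)/41) = 1.
  m_3 = 41*1 - 27 = 14, d_3 = (1385 - 14^2)/41 = 1189/41 = 29, a_3 = floor((37 + 14)/29) = 1.
  m_4 = 29*1 - 14 = 15, d_4 = (1385 - 15^2)/29 = 1160/29 = 40, a_4 = floor((37 + 15)/40) = 1.
  m_5 = 40*1 - 15 = 25, d_5 = (1385 - 25^2)/40 = 760/40 = 19, a_5 = floor((37 + 25)/19) = 3.
  m_6 = 19*3 - 25 = 32, d_6 = (1385 - 32^2)/19 = 361/19 = 19, a_6 = floor((37 + 32)/19) = 3.
  m_7 = 19*3 - 32 = 25, d_7 = (1385 - 25^2)/19 = 760/19 = 40, a_7 = floor((37 + 25)/40) = 1.
  m_8 = 40*1 - 25 = 15, d_8 = (1385 - 15^2)/40 = 1160/40 = 29, a_8 = floor((37 + 15)/29) = 1.
  m_9 = 29*1 - 15 = 14, d_9 = (1385 - 14^2)/29 = 1189/29 = 41, a_9 = floor((37 + 14)/41) = 1.
  m_10 = 41*1 - 14 = 27, d_10 = (1385 - 27^2)/41 = 656/41 = 16, a_10 = floor((37 + 27)/16) = 4.
  m_11 = 16*4 - 27 = 37, d_11 = (1385 - 37^2)/16 = 16/16 = 1, a_11 = floor((37 + 37)/1) = 74.
  m_12 = 1*74 - 37 = 37, d_12 = (1385 - 37^2)/1 = 16/1 = 16: (m_12, d_12) = (m_1, d_1) = (37, 16), so from here the quotients repeat a_1, ..., a_11; the period length is 11.
Hence the expansion of sqrt(1385) is a_0 = 37 followed by the repeating block 4, 1, 1, 1, 3, 3, 1, 1, 1, 4, 74 (period 11).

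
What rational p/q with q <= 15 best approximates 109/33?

33/10

Expand x = 109/33 as a continued fraction with the Euclidean algorithm:
  109 = 3*33 + 10, so a_0 = 3.
  33 = 3*10 + 3, so a_1 = 3.
  10 = 3*3 + 1, so a_2 = 3.
  3 = 3*1 + 0, so a_3 = 3.
so x = [3; 3, 3, 3].
Convergents (p_i = a_i*p_{i-1} + p_{i-2}, q_i = a_i*q_{i-1} + q_{i-2} with p_{-2}=0, p_{-1}=1, q_{-2}=1, q_{-1}=0), until the denominator exceeds 15:
  i=0: a_0=3, p_0 = 3*1 + 0 = 3, q_0 = 3*0 + 1 = 1.
  i=1: a_1=3, p_1 = 3*3 + 1 = 10, q_1 = 3*1 + 0 = 3.
  i=2: a_2=3, p_2 = 3*10 + 3 = 33, q_2 = 3*3 + 1 = 10.
  i=3: a_3=3, p_3 = 3*33 + 10 = 109, q_3 = 3*10 + 3 = 33.
q_3 = 33 > 15, so the last convergent with denominator <= 15 is p_2/q_2 = 33/10.
The closest fraction with denominator <= 15 is either p_2/q_2 or the intermediate fraction (k*p_2 + p_1)/(k*q_2 + q_1) with the largest k >= 1 whose denominator stays <= 15; these approach x as k grows, and every other convergent or intermediate fraction in range is farther away.
Largest k: floor((15 - q_1)/q_2) = floor((15 - 3)/10) = 1.
That gives (1*33 + 10)/(1*10 + 3) = 43/13.
Compare the errors: |x - 33/10| = |109*10 - 33*33|/(33*10) = 1/330, and |x - 43/13| = |109*13 - 43*33|/(33*13) = 2/429.
Cross-multiplying, 1*429 = 429 < 660 = 2*330, so 1/330 is smaller: the convergent 33/10 is closer to x than 43/13.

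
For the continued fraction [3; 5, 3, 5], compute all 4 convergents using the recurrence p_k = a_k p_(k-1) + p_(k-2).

3/1, 16/5, 51/16, 271/85

Using the convergent recurrence p_i = a_i*p_{i-1} + p_{i-2}, q_i = a_i*q_{i-1} + q_{i-2} with p_{-2}=0, p_{-1}=1, q_{-2}=1, q_{-1}=0:
  i=0: a_0=3, p_0 = 3*1 + 0 = 3, q_0 = 3*0 + 1 = 1.
  i=1: a_1=5, p_1 = 5*3 + 1 = 16, q_1 = 5*1 + 0 = 5.
  i=2: a_2=3, p_2 = 3*16 + 3 = 51, q_2 = 3*5 + 1 = 16.
  i=3: a_3=5, p_3 = 5*51 + 16 = 271, q_3 = 5*16 + 5 = 85.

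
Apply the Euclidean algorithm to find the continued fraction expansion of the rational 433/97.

Run the Euclidean algorithm on 433 and 97; the successive quotients are the partial quotients a_0, a_1, ... (each step inverts the fractional part left over by the previous one):
  433 = 4*97 + 45, so a_0 = 4.
  97 = 2*45 + 7, so a_1 = 2.
  45 = 6*7 + 3, so a_2 = 6.
  7 = 2*3 + 1, so a_3 = 2.
  3 = 3*1 + 0, so a_4 = 3.
The remainder reaches 0 after 5 divisions, so the expansion has 5 partial quotients, read off in order.

[4; 2, 6, 2, 3]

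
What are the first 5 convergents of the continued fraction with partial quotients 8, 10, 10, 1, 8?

Using the convergent recurrence p_i = a_i*p_{i-1} + p_{i-2}, q_i = a_i*q_{i-1} + q_{i-2} with p_{-2}=0, p_{-1}=1, q_{-2}=1, q_{-1}=0:
  i=0: a_0=8, p_0 = 8*1 + 0 = 8, q_0 = 8*0 + 1 = 1.
  i=1: a_1=10, p_1 = 10*8 + 1 = 81, q_1 = 10*1 + 0 = 10.
  i=2: a_2=10, p_2 = 10*81 + 8 = 818, q_2 = 10*10 + 1 = 101.
  i=3: a_3=1, p_3 = 1*818 + 81 = 899, q_3 = 1*101 + 10 = 111.
  i=4: a_4=8, p_4 = 8*899 + 818 = 8010, q_4 = 8*111 + 101 = 989.

8/1, 81/10, 818/101, 899/111, 8010/989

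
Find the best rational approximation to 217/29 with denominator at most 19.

Expand x = 217/29 as a continued fraction with the Euclidean algorithm:
  217 = 7*29 + 14, so a_0 = 7.
  29 = 2*14 + 1, so a_1 = 2.
  14 = 14*1 + 0, so a_2 = 14.
so x = [7; 2, 14].
Convergents (p_i = a_i*p_{i-1} + p_{i-2}, q_i = a_i*q_{i-1} + q_{i-2} with p_{-2}=0, p_{-1}=1, q_{-2}=1, q_{-1}=0), until the denominator exceeds 19:
  i=0: a_0=7, p_0 = 7*1 + 0 = 7, q_0 = 7*0 + 1 = 1.
  i=1: a_1=2, p_1 = 2*7 + 1 = 15, q_1 = 2*1 + 0 = 2.
  i=2: a_2=14, p_2 = 14*15 + 7 = 217, q_2 = 14*2 + 1 = 29.
q_2 = 29 > 19, so the last convergent with denominator <= 19 is p_1/q_1 = 15/2.
The closest fraction with denominator <= 19 is either p_1/q_1 or the intermediate fraction (k*p_1 + p_0)/(k*q_1 + q_0) with the largest k >= 1 whose denominator stays <= 19; these approach x as k grows, and every other convergent or intermediate fraction in range is farther away.
Largest k: floor((19 - q_0)/q_1) = floor((19 - 1)/2) = 9.
That gives (9*15 + 7)/(9*2 + 1) = 142/19.
Compare the errors: |x - 15/2| = |217*2 - 15*29|/(29*2) = 1/58, and |x - 142/19| = |217*19 - 142*29|/(29*19) = 5/551.
Cross-multiplying, 5*58 = 290 < 551 = 1*551, so 5/551 is smaller: the intermediate fraction 142/19 is closer to x than 15/2.

142/19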